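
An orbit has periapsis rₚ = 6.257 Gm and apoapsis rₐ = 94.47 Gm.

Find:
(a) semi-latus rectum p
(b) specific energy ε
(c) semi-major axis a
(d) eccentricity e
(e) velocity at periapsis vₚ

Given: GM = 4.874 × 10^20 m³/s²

Convert to SI: rₚ = 6.257 Gm = 6.257e+09 m; rₐ = 94.47 Gm = 9.447e+10 m.
(a) From a = (rₚ + rₐ)/2 = 5.03635e+10 m and e = (rₐ − rₚ)/(rₐ + rₚ) = 0.875763, p = a(1 − e²) = 5.03635e+10 · (1 − (0.875763)²) ≈ 1.174e+10 m
(b) With a = (rₚ + rₐ)/2 = 5.03635e+10 m, ε = −GM/(2a) = −4.874e+20/(2 · 5.03635e+10) J/kg ≈ -4.839e+09 J/kg
(c) a = (rₚ + rₐ)/2 = (6.257e+09 + 9.447e+10)/2 ≈ 5.036e+10 m
(d) e = (rₐ − rₚ)/(rₐ + rₚ) = (9.447e+10 − 6.257e+09)/(9.447e+10 + 6.257e+09) ≈ 0.8758
(e) With a = (rₚ + rₐ)/2 = 5.03635e+10 m, vₚ = √(GM (2/rₚ − 1/a)) = √(4.874e+20 · (2/6.257e+09 − 1/5.03635e+10)) m/s ≈ 3.823e+05 m/s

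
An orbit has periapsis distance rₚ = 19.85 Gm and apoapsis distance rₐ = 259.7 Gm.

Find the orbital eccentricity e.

Convert to SI: rₚ = 19.85 Gm = 1.985e+10 m; rₐ = 259.7 Gm = 2.597e+11 m.
e = (rₐ − rₚ) / (rₐ + rₚ).
e = (2.597e+11 − 1.985e+10) / (2.597e+11 + 1.985e+10) = 2.3985e+11 / 2.7955e+11 ≈ 0.858.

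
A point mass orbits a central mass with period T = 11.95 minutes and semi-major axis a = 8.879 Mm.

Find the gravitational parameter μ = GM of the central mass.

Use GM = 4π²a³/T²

Convert to SI: T = 11.95 minutes = 717 s; a = 8.879 Mm = 8.879e+06 m.
GM = 4π² · a³ / T².
GM = 4π² · (8.879e+06)³ / (717)² m³/s² ≈ 5.375e+16 m³/s² = 5.375 × 10^16 m³/s².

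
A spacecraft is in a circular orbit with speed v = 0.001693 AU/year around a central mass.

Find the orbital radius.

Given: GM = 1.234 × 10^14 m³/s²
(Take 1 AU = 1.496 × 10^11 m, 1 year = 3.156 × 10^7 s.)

Convert to SI: v = 0.001693 AU/year = 8.02512 m/s.
For a circular orbit, v² = GM / r, so r = GM / v².
r = 1.234e+14 / (8.02512)² m ≈ 1.916e+12 m = 12.81 AU.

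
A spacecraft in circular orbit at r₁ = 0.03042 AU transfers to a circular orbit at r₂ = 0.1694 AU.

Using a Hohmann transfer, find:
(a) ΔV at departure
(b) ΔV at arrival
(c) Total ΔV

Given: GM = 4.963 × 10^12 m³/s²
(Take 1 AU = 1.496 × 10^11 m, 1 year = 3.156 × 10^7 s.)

Convert to SI: r₁ = 0.03042 AU = 4.55083e+09 m; r₂ = 0.1694 AU = 2.53422e+10 m.
Transfer semi-major axis: a_t = (r₁ + r₂)/2 = (4.55083e+09 + 2.53422e+10)/2 = 1.49465e+10 m.
Circular speeds: v₁ = √(GM/r₁) = 33.0238 m/s, v₂ = √(GM/r₂) = 13.9943 m/s.
Transfer speeds (vis-viva v² = GM(2/r − 1/a_t)): v₁ᵗ = 43.001 m/s, v₂ᵗ = 7.72191 m/s.
(a) ΔV₁ = |v₁ᵗ − v₁| ≈ 9.977 m/s = 0.002105 AU/year.
(b) ΔV₂ = |v₂ − v₂ᵗ| ≈ 6.272 m/s = 0.001323 AU/year.
(c) ΔV_total = ΔV₁ + ΔV₂ ≈ 16.25 m/s = 0.003428 AU/year.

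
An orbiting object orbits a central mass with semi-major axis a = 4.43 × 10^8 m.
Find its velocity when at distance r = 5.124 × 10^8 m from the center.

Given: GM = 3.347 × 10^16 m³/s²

Vis-viva: v = √(GM · (2/r − 1/a)).
2/r − 1/a = 2/5.124e+08 − 1/4.43e+08 = 1.64586e-09 m⁻¹.
v = √(3.347e+16 · 1.64586e-09) m/s ≈ 7422 m/s = 7.422 km/s.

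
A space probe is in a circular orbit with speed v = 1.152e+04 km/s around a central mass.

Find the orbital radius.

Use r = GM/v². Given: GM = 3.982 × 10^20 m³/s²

Convert to SI: v = 1.152e+04 km/s = 1.152e+07 m/s.
For a circular orbit, v² = GM / r, so r = GM / v².
r = 3.982e+20 / (1.152e+07)² m ≈ 3.001e+06 m = 3.001 Mm.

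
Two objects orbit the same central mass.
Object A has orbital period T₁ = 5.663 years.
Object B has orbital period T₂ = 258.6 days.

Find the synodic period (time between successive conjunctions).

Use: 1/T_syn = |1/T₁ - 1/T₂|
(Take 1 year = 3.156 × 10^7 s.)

Convert to SI: T₁ = 5.663 years = 1.78724e+08 s; T₂ = 258.6 days = 2.2343e+07 s.
T_syn = |T₁ · T₂ / (T₁ − T₂)|.
T_syn = |1.78724e+08 · 2.2343e+07 / (1.78724e+08 − 2.2343e+07)| s ≈ 2.554e+07 s = 295.5 days.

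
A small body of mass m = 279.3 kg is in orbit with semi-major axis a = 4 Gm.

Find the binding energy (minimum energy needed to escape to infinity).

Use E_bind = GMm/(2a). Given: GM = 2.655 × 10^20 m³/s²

Convert to SI: a = 4 Gm = 4e+09 m.
Total orbital energy is E = −GMm/(2a); binding energy is E_bind = −E = GMm/(2a).
E_bind = 2.655e+20 · 279.3 / (2 · 4e+09) J ≈ 9.269e+12 J = 9.269 TJ.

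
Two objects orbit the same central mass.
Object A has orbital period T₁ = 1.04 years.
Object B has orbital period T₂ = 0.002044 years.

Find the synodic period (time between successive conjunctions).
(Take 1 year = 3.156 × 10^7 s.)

Convert to SI: T₁ = 1.04 years = 3.28224e+07 s; T₂ = 0.002044 years = 64508.6 s.
T_syn = |T₁ · T₂ / (T₁ − T₂)|.
T_syn = |3.28224e+07 · 64508.6 / (3.28224e+07 − 64508.6)| s ≈ 6.464e+04 s = 0.002048 years.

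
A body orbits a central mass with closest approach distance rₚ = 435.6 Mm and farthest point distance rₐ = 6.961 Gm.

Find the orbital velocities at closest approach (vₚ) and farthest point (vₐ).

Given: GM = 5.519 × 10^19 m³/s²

Convert to SI: rₚ = 435.6 Mm = 4.356e+08 m; rₐ = 6.961 Gm = 6.961e+09 m.
Use the vis-viva equation v² = GM(2/r − 1/a) with a = (rₚ + rₐ)/2 = (4.356e+08 + 6.961e+09)/2 = 3.6983e+09 m.
vₚ = √(GM · (2/rₚ − 1/a)) = √(5.519e+19 · (2/4.356e+08 − 1/3.6983e+09)) m/s ≈ 4.883e+05 m/s = 488.3 km/s.
vₐ = √(GM · (2/rₐ − 1/a)) = √(5.519e+19 · (2/6.961e+09 − 1/3.6983e+09)) m/s ≈ 3.056e+04 m/s = 30.56 km/s.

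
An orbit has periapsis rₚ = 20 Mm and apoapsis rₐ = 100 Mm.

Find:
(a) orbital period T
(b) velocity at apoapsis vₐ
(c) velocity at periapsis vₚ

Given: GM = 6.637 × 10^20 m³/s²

Convert to SI: rₚ = 20 Mm = 2e+07 m; rₐ = 100 Mm = 1e+08 m.
(a) With a = (rₚ + rₐ)/2 = 6e+07 m, T = 2π √(a³/GM) = 2π √((6e+07)³/6.637e+20) s ≈ 113.3 s
(b) With a = (rₚ + rₐ)/2 = 6e+07 m, vₐ = √(GM (2/rₐ − 1/a)) = √(6.637e+20 · (2/1e+08 − 1/6e+07)) m/s ≈ 1.487e+06 m/s
(c) With a = (rₚ + rₐ)/2 = 6e+07 m, vₚ = √(GM (2/rₚ − 1/a)) = √(6.637e+20 · (2/2e+07 − 1/6e+07)) m/s ≈ 7.437e+06 m/s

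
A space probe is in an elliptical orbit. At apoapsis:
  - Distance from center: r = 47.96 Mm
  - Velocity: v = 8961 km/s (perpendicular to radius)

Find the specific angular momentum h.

Convert to SI: r = 47.96 Mm = 4.796e+07 m; v = 8961 km/s = 8.961e+06 m/s.
With v perpendicular to r, h = r · v.
h = 4.796e+07 · 8.961e+06 m²/s ≈ 4.298e+14 m²/s.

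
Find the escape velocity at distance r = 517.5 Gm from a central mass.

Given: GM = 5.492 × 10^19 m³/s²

Convert to SI: r = 517.5 Gm = 5.175e+11 m.
Escape velocity comes from setting total energy to zero: ½v² − GM/r = 0 ⇒ v_esc = √(2GM / r).
v_esc = √(2 · 5.492e+19 / 5.175e+11) m/s ≈ 1.457e+04 m/s = 14.57 km/s.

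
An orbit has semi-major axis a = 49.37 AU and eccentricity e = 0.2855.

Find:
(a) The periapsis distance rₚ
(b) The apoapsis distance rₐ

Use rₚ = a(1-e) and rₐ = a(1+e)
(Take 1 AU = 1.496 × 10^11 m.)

Convert to SI: a = 49.37 AU = 7.38575e+12 m.
(a) rₚ = a(1 − e) = 7.38575e+12 · (1 − 0.2855) = 7.38575e+12 · 0.7145 ≈ 5.277e+12 m = 35.27 AU.
(b) rₐ = a(1 + e) = 7.38575e+12 · (1 + 0.2855) = 7.38575e+12 · 1.2855 ≈ 9.494e+12 m = 63.47 AU.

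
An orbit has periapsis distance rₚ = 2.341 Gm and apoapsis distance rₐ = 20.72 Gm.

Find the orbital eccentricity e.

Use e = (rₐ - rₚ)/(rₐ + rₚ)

Convert to SI: rₚ = 2.341 Gm = 2.341e+09 m; rₐ = 20.72 Gm = 2.072e+10 m.
e = (rₐ − rₚ) / (rₐ + rₚ).
e = (2.072e+10 − 2.341e+09) / (2.072e+10 + 2.341e+09) = 1.8379e+10 / 2.3061e+10 ≈ 0.797.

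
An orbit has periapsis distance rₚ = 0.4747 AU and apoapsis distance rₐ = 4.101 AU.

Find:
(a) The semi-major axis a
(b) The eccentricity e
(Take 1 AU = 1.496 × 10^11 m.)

Convert to SI: rₚ = 0.4747 AU = 7.10151e+10 m; rₐ = 4.101 AU = 6.1351e+11 m.
(a) a = (rₚ + rₐ) / 2 = (7.10151e+10 + 6.1351e+11) / 2 ≈ 3.423e+11 m = 2.288 AU.
(b) e = (rₐ − rₚ) / (rₐ + rₚ) = (6.1351e+11 − 7.10151e+10) / (6.1351e+11 + 7.10151e+10) ≈ 0.7925.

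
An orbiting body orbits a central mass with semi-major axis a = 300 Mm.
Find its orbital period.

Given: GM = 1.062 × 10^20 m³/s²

Convert to SI: a = 300 Mm = 3e+08 m.
Kepler's third law: T = 2π √(a³ / GM).
Substituting a = 3e+08 m and GM = 1.062e+20 m³/s²:
T = 2π √((3e+08)³ / 1.062e+20) s
T ≈ 3168 s = 52.8 minutes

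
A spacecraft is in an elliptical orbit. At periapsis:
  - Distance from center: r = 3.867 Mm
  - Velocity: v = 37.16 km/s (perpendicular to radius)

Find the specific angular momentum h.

Convert to SI: r = 3.867 Mm = 3.867e+06 m; v = 37.16 km/s = 37160 m/s.
With v perpendicular to r, h = r · v.
h = 3.867e+06 · 37160 m²/s ≈ 1.437e+11 m²/s.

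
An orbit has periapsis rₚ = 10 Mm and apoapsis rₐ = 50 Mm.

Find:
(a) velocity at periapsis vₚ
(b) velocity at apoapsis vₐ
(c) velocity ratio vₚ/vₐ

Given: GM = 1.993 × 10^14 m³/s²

Convert to SI: rₚ = 10 Mm = 1e+07 m; rₐ = 50 Mm = 5e+07 m.
(a) With a = (rₚ + rₐ)/2 = 3e+07 m, vₚ = √(GM (2/rₚ − 1/a)) = √(1.993e+14 · (2/1e+07 − 1/3e+07)) m/s ≈ 5763 m/s
(b) With a = (rₚ + rₐ)/2 = 3e+07 m, vₐ = √(GM (2/rₐ − 1/a)) = √(1.993e+14 · (2/5e+07 − 1/3e+07)) m/s ≈ 1153 m/s
(c) Conservation of angular momentum (rₚvₚ = rₐvₐ) gives vₚ/vₐ = rₐ/rₚ = 5e+07/1e+07 ≈ 5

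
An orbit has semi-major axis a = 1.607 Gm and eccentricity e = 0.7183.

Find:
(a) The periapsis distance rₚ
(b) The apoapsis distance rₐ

Convert to SI: a = 1.607 Gm = 1.607e+09 m.
(a) rₚ = a(1 − e) = 1.607e+09 · (1 − 0.7183) = 1.607e+09 · 0.2817 ≈ 4.527e+08 m = 452.7 Mm.
(b) rₐ = a(1 + e) = 1.607e+09 · (1 + 0.7183) = 1.607e+09 · 1.7183 ≈ 2.761e+09 m = 2.761 Gm.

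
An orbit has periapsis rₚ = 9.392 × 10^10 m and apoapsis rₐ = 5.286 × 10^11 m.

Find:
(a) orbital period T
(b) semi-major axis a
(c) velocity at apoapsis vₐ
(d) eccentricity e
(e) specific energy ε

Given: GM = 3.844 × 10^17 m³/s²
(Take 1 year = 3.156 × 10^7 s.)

(a) With a = (rₚ + rₐ)/2 = 3.1126e+11 m, T = 2π √(a³/GM) = 2π √((3.1126e+11)³/3.844e+17) s ≈ 1.76e+09 s
(b) a = (rₚ + rₐ)/2 = (9.392e+10 + 5.286e+11)/2 ≈ 3.113e+11 m
(c) With a = (rₚ + rₐ)/2 = 3.1126e+11 m, vₐ = √(GM (2/rₐ − 1/a)) = √(3.844e+17 · (2/5.286e+11 − 1/3.1126e+11)) m/s ≈ 468.4 m/s
(d) e = (rₐ − rₚ)/(rₐ + rₚ) = (5.286e+11 − 9.392e+10)/(5.286e+11 + 9.392e+10) ≈ 0.6983
(e) With a = (rₚ + rₐ)/2 = 3.1126e+11 m, ε = −GM/(2a) = −3.844e+17/(2 · 3.1126e+11) J/kg ≈ -6.175e+05 J/kg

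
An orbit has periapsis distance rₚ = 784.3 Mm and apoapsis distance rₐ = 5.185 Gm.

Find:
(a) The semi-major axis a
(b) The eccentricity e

Convert to SI: rₚ = 784.3 Mm = 7.843e+08 m; rₐ = 5.185 Gm = 5.185e+09 m.
(a) a = (rₚ + rₐ) / 2 = (7.843e+08 + 5.185e+09) / 2 ≈ 2.985e+09 m = 2.985 Gm.
(b) e = (rₐ − rₚ) / (rₐ + rₚ) = (5.185e+09 − 7.843e+08) / (5.185e+09 + 7.843e+08) ≈ 0.7372.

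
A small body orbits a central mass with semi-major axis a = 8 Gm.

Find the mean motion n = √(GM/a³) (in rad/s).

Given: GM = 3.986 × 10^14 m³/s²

Convert to SI: a = 8 Gm = 8e+09 m.
n = √(GM / a³).
n = √(3.986e+14 / (8e+09)³) rad/s ≈ 2.79e-08 rad/s.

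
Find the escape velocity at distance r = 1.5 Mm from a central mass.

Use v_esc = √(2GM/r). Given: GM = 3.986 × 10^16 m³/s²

Convert to SI: r = 1.5 Mm = 1.5e+06 m.
Escape velocity comes from setting total energy to zero: ½v² − GM/r = 0 ⇒ v_esc = √(2GM / r).
v_esc = √(2 · 3.986e+16 / 1.5e+06) m/s ≈ 2.305e+05 m/s = 230.5 km/s.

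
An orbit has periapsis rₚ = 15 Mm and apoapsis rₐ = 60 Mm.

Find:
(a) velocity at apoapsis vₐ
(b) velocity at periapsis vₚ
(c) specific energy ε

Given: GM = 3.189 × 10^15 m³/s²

Convert to SI: rₚ = 15 Mm = 1.5e+07 m; rₐ = 60 Mm = 6e+07 m.
(a) With a = (rₚ + rₐ)/2 = 3.75e+07 m, vₐ = √(GM (2/rₐ − 1/a)) = √(3.189e+15 · (2/6e+07 − 1/3.75e+07)) m/s ≈ 4611 m/s
(b) With a = (rₚ + rₐ)/2 = 3.75e+07 m, vₚ = √(GM (2/rₚ − 1/a)) = √(3.189e+15 · (2/1.5e+07 − 1/3.75e+07)) m/s ≈ 1.844e+04 m/s
(c) With a = (rₚ + rₐ)/2 = 3.75e+07 m, ε = −GM/(2a) = −3.189e+15/(2 · 3.75e+07) J/kg ≈ -4.252e+07 J/kg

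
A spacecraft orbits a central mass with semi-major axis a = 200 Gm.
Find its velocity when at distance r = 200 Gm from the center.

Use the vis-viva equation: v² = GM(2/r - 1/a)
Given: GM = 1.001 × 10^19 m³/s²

Convert to SI: a = 200 Gm = 2e+11 m; r = 200 Gm = 2e+11 m.
Vis-viva: v = √(GM · (2/r − 1/a)).
2/r − 1/a = 2/2e+11 − 1/2e+11 = 5e-12 m⁻¹.
v = √(1.001e+19 · 5e-12) m/s ≈ 7075 m/s = 7.075 km/s.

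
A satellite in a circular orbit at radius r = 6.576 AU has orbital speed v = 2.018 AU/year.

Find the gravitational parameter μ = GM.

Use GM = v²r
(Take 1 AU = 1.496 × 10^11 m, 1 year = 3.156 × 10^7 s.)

Convert to SI: r = 6.576 AU = 9.8377e+11 m; v = 2.018 AU/year = 9565.68 m/s.
For a circular orbit v² = GM/r, so GM = v² · r.
GM = (9565.68)² · 9.8377e+11 m³/s² ≈ 9.002e+19 m³/s² = 9.002 × 10^19 m³/s².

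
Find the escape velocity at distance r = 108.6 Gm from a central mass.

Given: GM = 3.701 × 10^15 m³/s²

Convert to SI: r = 108.6 Gm = 1.086e+11 m.
Escape velocity comes from setting total energy to zero: ½v² − GM/r = 0 ⇒ v_esc = √(2GM / r).
v_esc = √(2 · 3.701e+15 / 1.086e+11) m/s ≈ 261.1 m/s = 261.1 m/s.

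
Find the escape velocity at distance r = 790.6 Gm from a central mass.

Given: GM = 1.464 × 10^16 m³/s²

Convert to SI: r = 790.6 Gm = 7.906e+11 m.
Escape velocity comes from setting total energy to zero: ½v² − GM/r = 0 ⇒ v_esc = √(2GM / r).
v_esc = √(2 · 1.464e+16 / 7.906e+11) m/s ≈ 192.4 m/s = 192.4 m/s.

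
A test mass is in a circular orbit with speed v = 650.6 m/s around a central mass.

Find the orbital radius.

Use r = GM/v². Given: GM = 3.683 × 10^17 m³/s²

For a circular orbit, v² = GM / r, so r = GM / v².
r = 3.683e+17 / (650.6)² m ≈ 8.701e+11 m = 8.701 × 10^11 m.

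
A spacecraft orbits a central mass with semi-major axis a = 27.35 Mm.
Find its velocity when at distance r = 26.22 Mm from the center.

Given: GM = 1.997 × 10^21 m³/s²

Convert to SI: a = 27.35 Mm = 2.735e+07 m; r = 26.22 Mm = 2.622e+07 m.
Vis-viva: v = √(GM · (2/r − 1/a)).
2/r − 1/a = 2/2.622e+07 − 1/2.735e+07 = 3.97146e-08 m⁻¹.
v = √(1.997e+21 · 3.97146e-08) m/s ≈ 8.906e+06 m/s = 8906 km/s.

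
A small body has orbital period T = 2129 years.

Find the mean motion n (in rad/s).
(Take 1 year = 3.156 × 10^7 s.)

Convert to SI: T = 2129 years = 6.71912e+10 s.
n = 2π / T.
n = 2π / 6.71912e+10 s ≈ 9.351e-11 rad/s.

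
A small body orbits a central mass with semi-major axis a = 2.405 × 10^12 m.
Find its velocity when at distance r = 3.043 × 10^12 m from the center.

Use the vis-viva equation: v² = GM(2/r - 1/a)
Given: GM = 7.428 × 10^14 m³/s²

Vis-viva: v = √(GM · (2/r − 1/a)).
2/r − 1/a = 2/3.043e+12 − 1/2.405e+12 = 2.41446e-13 m⁻¹.
v = √(7.428e+14 · 2.41446e-13) m/s ≈ 13.39 m/s = 13.39 m/s.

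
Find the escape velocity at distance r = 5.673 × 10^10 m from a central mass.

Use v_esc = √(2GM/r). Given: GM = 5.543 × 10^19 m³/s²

Escape velocity comes from setting total energy to zero: ½v² − GM/r = 0 ⇒ v_esc = √(2GM / r).
v_esc = √(2 · 5.543e+19 / 5.673e+10) m/s ≈ 4.421e+04 m/s = 44.21 km/s.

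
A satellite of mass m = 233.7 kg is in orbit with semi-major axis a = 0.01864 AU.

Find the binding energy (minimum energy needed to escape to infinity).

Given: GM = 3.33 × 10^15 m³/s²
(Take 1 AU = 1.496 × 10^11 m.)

Convert to SI: a = 0.01864 AU = 2.78854e+09 m.
Total orbital energy is E = −GMm/(2a); binding energy is E_bind = −E = GMm/(2a).
E_bind = 3.33e+15 · 233.7 / (2 · 2.78854e+09) J ≈ 1.395e+08 J = 139.5 MJ.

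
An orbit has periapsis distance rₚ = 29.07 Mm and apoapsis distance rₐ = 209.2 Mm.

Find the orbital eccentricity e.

Convert to SI: rₚ = 29.07 Mm = 2.907e+07 m; rₐ = 209.2 Mm = 2.092e+08 m.
e = (rₐ − rₚ) / (rₐ + rₚ).
e = (2.092e+08 − 2.907e+07) / (2.092e+08 + 2.907e+07) = 1.8013e+08 / 2.3827e+08 ≈ 0.756.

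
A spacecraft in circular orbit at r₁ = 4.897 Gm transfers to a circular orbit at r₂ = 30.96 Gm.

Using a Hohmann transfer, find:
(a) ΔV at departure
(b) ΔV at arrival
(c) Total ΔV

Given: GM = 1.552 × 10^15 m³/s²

Convert to SI: r₁ = 4.897 Gm = 4.897e+09 m; r₂ = 30.96 Gm = 3.096e+10 m.
Transfer semi-major axis: a_t = (r₁ + r₂)/2 = (4.897e+09 + 3.096e+10)/2 = 1.79285e+10 m.
Circular speeds: v₁ = √(GM/r₁) = 562.964 m/s, v₂ = √(GM/r₂) = 223.896 m/s.
Transfer speeds (vis-viva v² = GM(2/r − 1/a_t)): v₁ᵗ = 739.791 m/s, v₂ᵗ = 117.014 m/s.
(a) ΔV₁ = |v₁ᵗ − v₁| ≈ 176.8 m/s = 176.8 m/s.
(b) ΔV₂ = |v₂ − v₂ᵗ| ≈ 106.9 m/s = 106.9 m/s.
(c) ΔV_total = ΔV₁ + ΔV₂ ≈ 283.7 m/s = 283.7 m/s.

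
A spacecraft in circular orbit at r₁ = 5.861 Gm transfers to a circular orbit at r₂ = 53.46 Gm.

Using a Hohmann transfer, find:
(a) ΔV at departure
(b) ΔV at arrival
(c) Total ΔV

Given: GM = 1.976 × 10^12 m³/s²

Convert to SI: r₁ = 5.861 Gm = 5.861e+09 m; r₂ = 53.46 Gm = 5.346e+10 m.
Transfer semi-major axis: a_t = (r₁ + r₂)/2 = (5.861e+09 + 5.346e+10)/2 = 2.96605e+10 m.
Circular speeds: v₁ = √(GM/r₁) = 18.3615 m/s, v₂ = √(GM/r₂) = 6.07966 m/s.
Transfer speeds (vis-viva v² = GM(2/r − 1/a_t)): v₁ᵗ = 24.6509 m/s, v₂ᵗ = 2.70256 m/s.
(a) ΔV₁ = |v₁ᵗ − v₁| ≈ 6.289 m/s = 6.289 m/s.
(b) ΔV₂ = |v₂ − v₂ᵗ| ≈ 3.377 m/s = 3.377 m/s.
(c) ΔV_total = ΔV₁ + ΔV₂ ≈ 9.667 m/s = 9.667 m/s.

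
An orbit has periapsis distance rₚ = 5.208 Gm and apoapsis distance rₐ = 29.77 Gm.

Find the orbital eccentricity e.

Convert to SI: rₚ = 5.208 Gm = 5.208e+09 m; rₐ = 29.77 Gm = 2.977e+10 m.
e = (rₐ − rₚ) / (rₐ + rₚ).
e = (2.977e+10 − 5.208e+09) / (2.977e+10 + 5.208e+09) = 2.4562e+10 / 3.4978e+10 ≈ 0.7022.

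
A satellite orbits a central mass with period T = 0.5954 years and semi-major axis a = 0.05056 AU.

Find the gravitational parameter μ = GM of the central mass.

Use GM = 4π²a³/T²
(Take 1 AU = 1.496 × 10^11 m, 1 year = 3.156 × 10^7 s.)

Convert to SI: T = 0.5954 years = 1.87908e+07 s; a = 0.05056 AU = 7.56378e+09 m.
GM = 4π² · a³ / T².
GM = 4π² · (7.56378e+09)³ / (1.87908e+07)² m³/s² ≈ 4.838e+16 m³/s² = 4.838 × 10^16 m³/s².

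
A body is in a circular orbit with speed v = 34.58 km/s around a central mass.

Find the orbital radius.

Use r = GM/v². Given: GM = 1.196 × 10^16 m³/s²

Convert to SI: v = 34.58 km/s = 34580 m/s.
For a circular orbit, v² = GM / r, so r = GM / v².
r = 1.196e+16 / (34580)² m ≈ 1e+07 m = 10 Mm.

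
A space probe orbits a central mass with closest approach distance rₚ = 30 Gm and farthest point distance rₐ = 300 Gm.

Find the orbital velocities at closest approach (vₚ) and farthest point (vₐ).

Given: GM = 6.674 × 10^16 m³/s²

Convert to SI: rₚ = 30 Gm = 3e+10 m; rₐ = 300 Gm = 3e+11 m.
Use the vis-viva equation v² = GM(2/r − 1/a) with a = (rₚ + rₐ)/2 = (3e+10 + 3e+11)/2 = 1.65e+11 m.
vₚ = √(GM · (2/rₚ − 1/a)) = √(6.674e+16 · (2/3e+10 − 1/1.65e+11)) m/s ≈ 2011 m/s = 2.011 km/s.
vₐ = √(GM · (2/rₐ − 1/a)) = √(6.674e+16 · (2/3e+11 − 1/1.65e+11)) m/s ≈ 201.1 m/s = 201.1 m/s.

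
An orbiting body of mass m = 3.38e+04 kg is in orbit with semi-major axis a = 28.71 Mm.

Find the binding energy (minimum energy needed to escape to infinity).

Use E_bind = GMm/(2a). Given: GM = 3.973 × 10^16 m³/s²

Convert to SI: a = 28.71 Mm = 2.871e+07 m.
Total orbital energy is E = −GMm/(2a); binding energy is E_bind = −E = GMm/(2a).
E_bind = 3.973e+16 · 3.38e+04 / (2 · 2.871e+07) J ≈ 2.339e+13 J = 23.39 TJ.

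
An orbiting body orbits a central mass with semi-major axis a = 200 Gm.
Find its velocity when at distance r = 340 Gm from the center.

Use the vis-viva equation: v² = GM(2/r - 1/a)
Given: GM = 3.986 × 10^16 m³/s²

Convert to SI: a = 200 Gm = 2e+11 m; r = 340 Gm = 3.4e+11 m.
Vis-viva: v = √(GM · (2/r − 1/a)).
2/r − 1/a = 2/3.4e+11 − 1/2e+11 = 8.82353e-13 m⁻¹.
v = √(3.986e+16 · 8.82353e-13) m/s ≈ 187.5 m/s = 187.5 m/s.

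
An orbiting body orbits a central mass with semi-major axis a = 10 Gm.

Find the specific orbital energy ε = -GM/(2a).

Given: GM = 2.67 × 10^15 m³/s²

Convert to SI: a = 10 Gm = 1e+10 m.
ε = −GM / (2a).
ε = −2.67e+15 / (2 · 1e+10) J/kg ≈ -1.335e+05 J/kg = -133.5 kJ/kg.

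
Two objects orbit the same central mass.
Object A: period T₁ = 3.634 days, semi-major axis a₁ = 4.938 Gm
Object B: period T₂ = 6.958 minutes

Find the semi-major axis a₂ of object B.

Convert to SI: T₁ = 3.634 days = 313978 s; a₁ = 4.938 Gm = 4.938e+09 m; T₂ = 6.958 minutes = 417.48 s.
Kepler's third law: (T₁/T₂)² = (a₁/a₂)³ ⇒ a₂ = a₁ · (T₂/T₁)^(2/3).
T₂/T₁ = 417.48 / 313978 = 0.00132965.
a₂ = 4.938e+09 · (0.00132965)^(2/3) m ≈ 5.971e+07 m = 59.71 Mm.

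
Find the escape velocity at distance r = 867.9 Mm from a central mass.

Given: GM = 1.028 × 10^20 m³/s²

Convert to SI: r = 867.9 Mm = 8.679e+08 m.
Escape velocity comes from setting total energy to zero: ½v² − GM/r = 0 ⇒ v_esc = √(2GM / r).
v_esc = √(2 · 1.028e+20 / 8.679e+08) m/s ≈ 4.867e+05 m/s = 486.7 km/s.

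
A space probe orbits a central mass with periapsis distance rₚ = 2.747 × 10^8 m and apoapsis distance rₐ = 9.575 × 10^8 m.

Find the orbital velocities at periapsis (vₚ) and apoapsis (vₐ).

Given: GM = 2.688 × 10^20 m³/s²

Use the vis-viva equation v² = GM(2/r − 1/a) with a = (rₚ + rₐ)/2 = (2.747e+08 + 9.575e+08)/2 = 6.161e+08 m.
vₚ = √(GM · (2/rₚ − 1/a)) = √(2.688e+20 · (2/2.747e+08 − 1/6.161e+08)) m/s ≈ 1.233e+06 m/s = 1233 km/s.
vₐ = √(GM · (2/rₐ − 1/a)) = √(2.688e+20 · (2/9.575e+08 − 1/6.161e+08)) m/s ≈ 3.538e+05 m/s = 353.8 km/s.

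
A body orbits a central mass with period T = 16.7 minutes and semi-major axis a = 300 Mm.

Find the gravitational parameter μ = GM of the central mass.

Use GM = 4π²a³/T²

Convert to SI: T = 16.7 minutes = 1002 s; a = 300 Mm = 3e+08 m.
GM = 4π² · a³ / T².
GM = 4π² · (3e+08)³ / (1002)² m³/s² ≈ 1.062e+21 m³/s² = 1.062 × 10^21 m³/s².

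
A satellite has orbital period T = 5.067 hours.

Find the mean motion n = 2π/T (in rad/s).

Convert to SI: T = 5.067 hours = 18241.2 s.
n = 2π / T.
n = 2π / 18241.2 s ≈ 0.0003445 rad/s.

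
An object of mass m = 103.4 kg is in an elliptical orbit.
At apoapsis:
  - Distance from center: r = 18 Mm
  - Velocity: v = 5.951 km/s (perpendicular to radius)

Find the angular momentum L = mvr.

Convert to SI: r = 18 Mm = 1.8e+07 m; v = 5.951 km/s = 5951 m/s.
Since v is perpendicular to r, L = m · v · r.
L = 103.4 · 5951 · 1.8e+07 kg·m²/s ≈ 1.108e+13 kg·m²/s.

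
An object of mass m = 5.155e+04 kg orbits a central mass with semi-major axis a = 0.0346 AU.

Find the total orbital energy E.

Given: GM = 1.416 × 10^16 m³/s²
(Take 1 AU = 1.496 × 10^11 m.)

Convert to SI: a = 0.0346 AU = 5.17616e+09 m.
E = −GMm / (2a).
E = −1.416e+16 · 5.155e+04 / (2 · 5.17616e+09) J ≈ -7.051e+10 J = -70.51 GJ.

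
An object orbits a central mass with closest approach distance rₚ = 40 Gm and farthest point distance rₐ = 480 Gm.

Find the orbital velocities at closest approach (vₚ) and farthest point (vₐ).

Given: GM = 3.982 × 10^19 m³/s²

Convert to SI: rₚ = 40 Gm = 4e+10 m; rₐ = 480 Gm = 4.8e+11 m.
Use the vis-viva equation v² = GM(2/r − 1/a) with a = (rₚ + rₐ)/2 = (4e+10 + 4.8e+11)/2 = 2.6e+11 m.
vₚ = √(GM · (2/rₚ − 1/a)) = √(3.982e+19 · (2/4e+10 − 1/2.6e+11)) m/s ≈ 4.287e+04 m/s = 42.87 km/s.
vₐ = √(GM · (2/rₐ − 1/a)) = √(3.982e+19 · (2/4.8e+11 − 1/2.6e+11)) m/s ≈ 3573 m/s = 3.573 km/s.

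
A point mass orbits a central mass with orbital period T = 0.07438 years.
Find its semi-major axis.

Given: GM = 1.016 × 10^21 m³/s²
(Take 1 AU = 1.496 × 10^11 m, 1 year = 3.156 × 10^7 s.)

Convert to SI: T = 0.07438 years = 2.34743e+06 s.
Invert Kepler's third law: a = (GM · T² / (4π²))^(1/3).
Substituting T = 2.34743e+06 s and GM = 1.016e+21 m³/s²:
a = (1.016e+21 · (2.34743e+06)² / (4π²))^(1/3) m
a ≈ 5.215e+10 m = 0.3486 AU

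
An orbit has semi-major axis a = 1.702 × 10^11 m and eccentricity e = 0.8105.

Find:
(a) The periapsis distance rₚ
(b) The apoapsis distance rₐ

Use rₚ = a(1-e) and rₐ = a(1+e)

(a) rₚ = a(1 − e) = 1.702e+11 · (1 − 0.8105) = 1.702e+11 · 0.1895 ≈ 3.225e+10 m = 3.225 × 10^10 m.
(b) rₐ = a(1 + e) = 1.702e+11 · (1 + 0.8105) = 1.702e+11 · 1.8105 ≈ 3.081e+11 m = 3.081 × 10^11 m.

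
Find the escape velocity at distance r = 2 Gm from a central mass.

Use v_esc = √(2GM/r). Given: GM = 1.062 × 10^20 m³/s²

Convert to SI: r = 2 Gm = 2e+09 m.
Escape velocity comes from setting total energy to zero: ½v² − GM/r = 0 ⇒ v_esc = √(2GM / r).
v_esc = √(2 · 1.062e+20 / 2e+09) m/s ≈ 3.259e+05 m/s = 325.9 km/s.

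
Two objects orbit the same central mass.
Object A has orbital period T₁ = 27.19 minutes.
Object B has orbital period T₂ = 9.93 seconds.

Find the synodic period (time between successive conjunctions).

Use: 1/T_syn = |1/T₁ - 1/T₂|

Convert to SI: T₁ = 27.19 minutes = 1631.4 s.
T_syn = |T₁ · T₂ / (T₁ − T₂)|.
T_syn = |1631.4 · 9.93 / (1631.4 − 9.93)| s ≈ 9.991 s = 9.991 seconds.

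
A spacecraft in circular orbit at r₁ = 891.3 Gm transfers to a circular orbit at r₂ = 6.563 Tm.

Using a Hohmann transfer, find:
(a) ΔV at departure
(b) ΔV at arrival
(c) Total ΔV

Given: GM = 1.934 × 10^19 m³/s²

Convert to SI: r₁ = 891.3 Gm = 8.913e+11 m; r₂ = 6.563 Tm = 6.563e+12 m.
Transfer semi-major axis: a_t = (r₁ + r₂)/2 = (8.913e+11 + 6.563e+12)/2 = 3.72715e+12 m.
Circular speeds: v₁ = √(GM/r₁) = 4658.18 m/s, v₂ = √(GM/r₂) = 1716.63 m/s.
Transfer speeds (vis-viva v² = GM(2/r − 1/a_t)): v₁ᵗ = 6181.29 m/s, v₂ᵗ = 839.461 m/s.
(a) ΔV₁ = |v₁ᵗ − v₁| ≈ 1523 m/s = 1.523 km/s.
(b) ΔV₂ = |v₂ − v₂ᵗ| ≈ 877.2 m/s = 877.2 m/s.
(c) ΔV_total = ΔV₁ + ΔV₂ ≈ 2400 m/s = 2.4 km/s.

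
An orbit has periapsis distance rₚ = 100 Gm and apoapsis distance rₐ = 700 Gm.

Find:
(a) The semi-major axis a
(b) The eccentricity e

Convert to SI: rₚ = 100 Gm = 1e+11 m; rₐ = 700 Gm = 7e+11 m.
(a) a = (rₚ + rₐ) / 2 = (1e+11 + 7e+11) / 2 ≈ 4e+11 m = 400 Gm.
(b) e = (rₐ − rₚ) / (rₐ + rₚ) = (7e+11 − 1e+11) / (7e+11 + 1e+11) ≈ 0.75.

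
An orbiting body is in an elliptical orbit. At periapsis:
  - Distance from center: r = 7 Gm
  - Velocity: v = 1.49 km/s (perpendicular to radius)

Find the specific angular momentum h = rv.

Convert to SI: r = 7 Gm = 7e+09 m; v = 1.49 km/s = 1490 m/s.
With v perpendicular to r, h = r · v.
h = 7e+09 · 1490 m²/s ≈ 1.043e+13 m²/s.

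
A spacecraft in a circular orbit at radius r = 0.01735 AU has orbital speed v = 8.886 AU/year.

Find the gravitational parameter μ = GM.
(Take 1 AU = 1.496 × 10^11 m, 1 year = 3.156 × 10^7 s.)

Convert to SI: r = 0.01735 AU = 2.59556e+09 m; v = 8.886 AU/year = 42121.2 m/s.
For a circular orbit v² = GM/r, so GM = v² · r.
GM = (42121.2)² · 2.59556e+09 m³/s² ≈ 4.605e+18 m³/s² = 4.605 × 10^18 m³/s².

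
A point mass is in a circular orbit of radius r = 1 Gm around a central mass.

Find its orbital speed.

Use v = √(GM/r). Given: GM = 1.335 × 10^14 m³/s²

Convert to SI: r = 1 Gm = 1e+09 m.
For a circular orbit, gravity supplies the centripetal force, so v = √(GM / r).
v = √(1.335e+14 / 1e+09) m/s ≈ 365.4 m/s = 365.4 m/s.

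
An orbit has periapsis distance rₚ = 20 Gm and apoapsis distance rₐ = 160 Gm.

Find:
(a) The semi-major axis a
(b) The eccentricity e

Convert to SI: rₚ = 20 Gm = 2e+10 m; rₐ = 160 Gm = 1.6e+11 m.
(a) a = (rₚ + rₐ) / 2 = (2e+10 + 1.6e+11) / 2 ≈ 9e+10 m = 90 Gm.
(b) e = (rₐ − rₚ) / (rₐ + rₚ) = (1.6e+11 − 2e+10) / (1.6e+11 + 2e+10) ≈ 0.7778.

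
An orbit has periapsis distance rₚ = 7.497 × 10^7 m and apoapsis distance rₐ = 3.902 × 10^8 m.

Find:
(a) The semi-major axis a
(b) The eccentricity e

(a) a = (rₚ + rₐ) / 2 = (7.497e+07 + 3.902e+08) / 2 ≈ 2.326e+08 m = 2.326 × 10^8 m.
(b) e = (rₐ − rₚ) / (rₐ + rₚ) = (3.902e+08 − 7.497e+07) / (3.902e+08 + 7.497e+07) ≈ 0.6777.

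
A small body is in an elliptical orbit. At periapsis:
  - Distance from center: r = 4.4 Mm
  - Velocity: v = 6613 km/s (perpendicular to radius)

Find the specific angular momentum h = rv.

Convert to SI: r = 4.4 Mm = 4.4e+06 m; v = 6613 km/s = 6.613e+06 m/s.
With v perpendicular to r, h = r · v.
h = 4.4e+06 · 6.613e+06 m²/s ≈ 2.91e+13 m²/s.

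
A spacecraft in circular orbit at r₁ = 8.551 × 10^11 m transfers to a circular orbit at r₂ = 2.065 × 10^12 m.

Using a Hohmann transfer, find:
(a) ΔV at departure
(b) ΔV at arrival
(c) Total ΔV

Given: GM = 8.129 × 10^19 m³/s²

Transfer semi-major axis: a_t = (r₁ + r₂)/2 = (8.551e+11 + 2.065e+12)/2 = 1.46005e+12 m.
Circular speeds: v₁ = √(GM/r₁) = 9750.12 m/s, v₂ = √(GM/r₂) = 6274.2 m/s.
Transfer speeds (vis-viva v² = GM(2/r − 1/a_t)): v₁ᵗ = 11595.4 m/s, v₂ᵗ = 4801.57 m/s.
(a) ΔV₁ = |v₁ᵗ − v₁| ≈ 1845 m/s = 1.845 km/s.
(b) ΔV₂ = |v₂ − v₂ᵗ| ≈ 1473 m/s = 1.473 km/s.
(c) ΔV_total = ΔV₁ + ΔV₂ ≈ 3318 m/s = 3.318 km/s.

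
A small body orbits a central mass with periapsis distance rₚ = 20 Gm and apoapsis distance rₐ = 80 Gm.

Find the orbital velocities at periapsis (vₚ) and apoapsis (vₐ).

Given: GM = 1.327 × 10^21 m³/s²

Convert to SI: rₚ = 20 Gm = 2e+10 m; rₐ = 80 Gm = 8e+10 m.
Use the vis-viva equation v² = GM(2/r − 1/a) with a = (rₚ + rₐ)/2 = (2e+10 + 8e+10)/2 = 5e+10 m.
vₚ = √(GM · (2/rₚ − 1/a)) = √(1.327e+21 · (2/2e+10 − 1/5e+10)) m/s ≈ 3.258e+05 m/s = 325.8 km/s.
vₐ = √(GM · (2/rₐ − 1/a)) = √(1.327e+21 · (2/8e+10 − 1/5e+10)) m/s ≈ 8.146e+04 m/s = 81.46 km/s.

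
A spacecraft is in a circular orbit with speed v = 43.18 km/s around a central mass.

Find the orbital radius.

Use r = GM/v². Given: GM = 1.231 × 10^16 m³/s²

Convert to SI: v = 43.18 km/s = 43180 m/s.
For a circular orbit, v² = GM / r, so r = GM / v².
r = 1.231e+16 / (43180)² m ≈ 6.602e+06 m = 6.602 Mm.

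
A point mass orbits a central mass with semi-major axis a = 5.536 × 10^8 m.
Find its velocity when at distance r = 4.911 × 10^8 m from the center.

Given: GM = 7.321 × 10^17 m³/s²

Vis-viva: v = √(GM · (2/r − 1/a)).
2/r − 1/a = 2/4.911e+08 − 1/5.536e+08 = 2.26613e-09 m⁻¹.
v = √(7.321e+17 · 2.26613e-09) m/s ≈ 4.073e+04 m/s = 40.73 km/s.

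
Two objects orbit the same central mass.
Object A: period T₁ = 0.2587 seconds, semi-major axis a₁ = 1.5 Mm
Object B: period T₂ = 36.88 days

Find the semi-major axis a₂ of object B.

Convert to SI: a₁ = 1.5 Mm = 1.5e+06 m; T₂ = 36.88 days = 3.18643e+06 s.
Kepler's third law: (T₁/T₂)² = (a₁/a₂)³ ⇒ a₂ = a₁ · (T₂/T₁)^(2/3).
T₂/T₁ = 3.18643e+06 / 0.2587 = 1.23171e+07.
a₂ = 1.5e+06 · (1.23171e+07)^(2/3) m ≈ 8e+10 m = 80 Gm.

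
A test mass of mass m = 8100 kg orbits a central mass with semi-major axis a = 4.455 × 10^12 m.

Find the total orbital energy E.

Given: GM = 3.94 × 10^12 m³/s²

E = −GMm / (2a).
E = −3.94e+12 · 8100 / (2 · 4.455e+12) J ≈ -3582 J = -3.582 kJ.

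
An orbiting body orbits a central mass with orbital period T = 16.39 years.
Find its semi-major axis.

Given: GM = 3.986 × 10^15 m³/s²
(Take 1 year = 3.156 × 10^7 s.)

Convert to SI: T = 16.39 years = 5.17268e+08 s.
Invert Kepler's third law: a = (GM · T² / (4π²))^(1/3).
Substituting T = 5.17268e+08 s and GM = 3.986e+15 m³/s²:
a = (3.986e+15 · (5.17268e+08)² / (4π²))^(1/3) m
a ≈ 3.001e+10 m = 30.01 Gm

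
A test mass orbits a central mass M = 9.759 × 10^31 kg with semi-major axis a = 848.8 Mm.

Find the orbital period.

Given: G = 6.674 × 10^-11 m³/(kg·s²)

Convert to SI: a = 848.8 Mm = 8.488e+08 m.
GM = G · M = 6.674e-11 · 9.759e+31 = 6.51316e+21 m³/s².
Kepler's third law: T = 2π √(a³ / GM).
Substituting a = 8.488e+08 m and GM = 6.51316e+21 m³/s²:
T = 2π √((8.488e+08)³ / 6.51316e+21) s
T ≈ 1925 s = 32.09 minutes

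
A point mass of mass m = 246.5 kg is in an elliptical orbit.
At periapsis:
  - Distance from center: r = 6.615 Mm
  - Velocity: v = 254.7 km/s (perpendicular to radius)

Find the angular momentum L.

Convert to SI: r = 6.615 Mm = 6.615e+06 m; v = 254.7 km/s = 254700 m/s.
Since v is perpendicular to r, L = m · v · r.
L = 246.5 · 254700 · 6.615e+06 kg·m²/s ≈ 4.153e+14 kg·m²/s.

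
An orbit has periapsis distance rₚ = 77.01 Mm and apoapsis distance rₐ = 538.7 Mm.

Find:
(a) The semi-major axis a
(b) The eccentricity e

Convert to SI: rₚ = 77.01 Mm = 7.701e+07 m; rₐ = 538.7 Mm = 5.387e+08 m.
(a) a = (rₚ + rₐ) / 2 = (7.701e+07 + 5.387e+08) / 2 ≈ 3.079e+08 m = 307.9 Mm.
(b) e = (rₐ − rₚ) / (rₐ + rₚ) = (5.387e+08 − 7.701e+07) / (5.387e+08 + 7.701e+07) ≈ 0.7498.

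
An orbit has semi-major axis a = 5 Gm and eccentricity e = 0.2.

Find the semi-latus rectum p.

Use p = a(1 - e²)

Convert to SI: a = 5 Gm = 5e+09 m.
p = a (1 − e²).
p = 5e+09 · (1 − (0.2)²) = 5e+09 · 0.96 ≈ 4.8e+09 m = 4.8 Gm.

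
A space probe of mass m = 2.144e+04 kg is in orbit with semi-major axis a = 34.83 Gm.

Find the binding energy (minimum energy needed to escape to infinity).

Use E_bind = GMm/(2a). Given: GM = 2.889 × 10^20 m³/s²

Convert to SI: a = 34.83 Gm = 3.483e+10 m.
Total orbital energy is E = −GMm/(2a); binding energy is E_bind = −E = GMm/(2a).
E_bind = 2.889e+20 · 2.144e+04 / (2 · 3.483e+10) J ≈ 8.892e+13 J = 88.92 TJ.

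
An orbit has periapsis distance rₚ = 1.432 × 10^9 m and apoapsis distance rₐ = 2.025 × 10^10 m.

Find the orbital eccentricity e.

e = (rₐ − rₚ) / (rₐ + rₚ).
e = (2.025e+10 − 1.432e+09) / (2.025e+10 + 1.432e+09) = 1.8818e+10 / 2.1682e+10 ≈ 0.8679.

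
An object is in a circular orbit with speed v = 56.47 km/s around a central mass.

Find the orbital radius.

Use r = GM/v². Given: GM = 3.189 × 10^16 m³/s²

Convert to SI: v = 56.47 km/s = 56470 m/s.
For a circular orbit, v² = GM / r, so r = GM / v².
r = 3.189e+16 / (56470)² m ≈ 1e+07 m = 10 Mm.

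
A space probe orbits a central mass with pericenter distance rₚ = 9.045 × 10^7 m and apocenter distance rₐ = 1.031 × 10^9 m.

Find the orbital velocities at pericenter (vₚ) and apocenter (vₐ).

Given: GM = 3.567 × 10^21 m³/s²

Use the vis-viva equation v² = GM(2/r − 1/a) with a = (rₚ + rₐ)/2 = (9.045e+07 + 1.031e+09)/2 = 5.60725e+08 m.
vₚ = √(GM · (2/rₚ − 1/a)) = √(3.567e+21 · (2/9.045e+07 − 1/5.60725e+08)) m/s ≈ 8.515e+06 m/s = 8515 km/s.
vₐ = √(GM · (2/rₐ − 1/a)) = √(3.567e+21 · (2/1.031e+09 − 1/5.60725e+08)) m/s ≈ 7.471e+05 m/s = 747.1 km/s.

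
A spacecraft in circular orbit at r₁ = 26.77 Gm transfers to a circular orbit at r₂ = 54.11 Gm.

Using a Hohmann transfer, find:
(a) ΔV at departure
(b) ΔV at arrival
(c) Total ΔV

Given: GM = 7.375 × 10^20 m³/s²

Convert to SI: r₁ = 26.77 Gm = 2.677e+10 m; r₂ = 54.11 Gm = 5.411e+10 m.
Transfer semi-major axis: a_t = (r₁ + r₂)/2 = (2.677e+10 + 5.411e+10)/2 = 4.044e+10 m.
Circular speeds: v₁ = √(GM/r₁) = 165980 m/s, v₂ = √(GM/r₂) = 116746 m/s.
Transfer speeds (vis-viva v² = GM(2/r − 1/a_t)): v₁ᵗ = 191995 m/s, v₂ᵗ = 94986.3 m/s.
(a) ΔV₁ = |v₁ᵗ − v₁| ≈ 2.601e+04 m/s = 26.01 km/s.
(b) ΔV₂ = |v₂ − v₂ᵗ| ≈ 2.176e+04 m/s = 21.76 km/s.
(c) ΔV_total = ΔV₁ + ΔV₂ ≈ 4.777e+04 m/s = 47.77 km/s.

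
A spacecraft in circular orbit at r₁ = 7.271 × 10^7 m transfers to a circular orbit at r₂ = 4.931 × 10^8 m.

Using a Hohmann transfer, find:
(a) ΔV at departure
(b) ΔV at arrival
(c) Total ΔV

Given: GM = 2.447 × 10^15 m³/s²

Transfer semi-major axis: a_t = (r₁ + r₂)/2 = (7.271e+07 + 4.931e+08)/2 = 2.82905e+08 m.
Circular speeds: v₁ = √(GM/r₁) = 5801.23 m/s, v₂ = √(GM/r₂) = 2227.66 m/s.
Transfer speeds (vis-viva v² = GM(2/r − 1/a_t)): v₁ᵗ = 7658.91 m/s, v₂ᵗ = 1129.34 m/s.
(a) ΔV₁ = |v₁ᵗ − v₁| ≈ 1858 m/s = 1.858 km/s.
(b) ΔV₂ = |v₂ − v₂ᵗ| ≈ 1098 m/s = 1.098 km/s.
(c) ΔV_total = ΔV₁ + ΔV₂ ≈ 2956 m/s = 2.956 km/s.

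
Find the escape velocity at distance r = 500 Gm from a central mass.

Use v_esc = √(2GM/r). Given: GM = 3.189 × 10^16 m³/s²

Convert to SI: r = 500 Gm = 5e+11 m.
Escape velocity comes from setting total energy to zero: ½v² − GM/r = 0 ⇒ v_esc = √(2GM / r).
v_esc = √(2 · 3.189e+16 / 5e+11) m/s ≈ 357.2 m/s = 357.2 m/s.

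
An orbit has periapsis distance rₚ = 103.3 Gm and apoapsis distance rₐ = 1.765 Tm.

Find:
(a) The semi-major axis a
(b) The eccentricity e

Convert to SI: rₚ = 103.3 Gm = 1.033e+11 m; rₐ = 1.765 Tm = 1.765e+12 m.
(a) a = (rₚ + rₐ) / 2 = (1.033e+11 + 1.765e+12) / 2 ≈ 9.342e+11 m = 934.1 Gm.
(b) e = (rₐ − rₚ) / (rₐ + rₚ) = (1.765e+12 − 1.033e+11) / (1.765e+12 + 1.033e+11) ≈ 0.8894.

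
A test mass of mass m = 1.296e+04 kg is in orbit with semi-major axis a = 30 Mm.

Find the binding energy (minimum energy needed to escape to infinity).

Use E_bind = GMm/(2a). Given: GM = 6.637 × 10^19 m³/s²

Convert to SI: a = 30 Mm = 3e+07 m.
Total orbital energy is E = −GMm/(2a); binding energy is E_bind = −E = GMm/(2a).
E_bind = 6.637e+19 · 1.296e+04 / (2 · 3e+07) J ≈ 1.434e+16 J = 14.34 PJ.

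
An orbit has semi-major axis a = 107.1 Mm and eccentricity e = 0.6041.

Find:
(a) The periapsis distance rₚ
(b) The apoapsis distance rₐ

Convert to SI: a = 107.1 Mm = 1.071e+08 m.
(a) rₚ = a(1 − e) = 1.071e+08 · (1 − 0.6041) = 1.071e+08 · 0.3959 ≈ 4.24e+07 m = 42.4 Mm.
(b) rₐ = a(1 + e) = 1.071e+08 · (1 + 0.6041) = 1.071e+08 · 1.6041 ≈ 1.718e+08 m = 171.8 Mm.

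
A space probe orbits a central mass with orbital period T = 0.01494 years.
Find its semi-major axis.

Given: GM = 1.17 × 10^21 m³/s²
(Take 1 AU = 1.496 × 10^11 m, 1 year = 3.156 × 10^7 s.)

Convert to SI: T = 0.01494 years = 471506 s.
Invert Kepler's third law: a = (GM · T² / (4π²))^(1/3).
Substituting T = 471506 s and GM = 1.17e+21 m³/s²:
a = (1.17e+21 · (471506)² / (4π²))^(1/3) m
a ≈ 1.875e+10 m = 0.1253 AU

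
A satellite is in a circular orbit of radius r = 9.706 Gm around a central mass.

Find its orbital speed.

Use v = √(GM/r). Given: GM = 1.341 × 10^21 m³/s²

Convert to SI: r = 9.706 Gm = 9.706e+09 m.
For a circular orbit, gravity supplies the centripetal force, so v = √(GM / r).
v = √(1.341e+21 / 9.706e+09) m/s ≈ 3.717e+05 m/s = 371.7 km/s.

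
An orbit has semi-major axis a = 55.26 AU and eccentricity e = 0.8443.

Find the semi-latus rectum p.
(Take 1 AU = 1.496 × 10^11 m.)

Convert to SI: a = 55.26 AU = 8.2669e+12 m.
p = a (1 − e²).
p = 8.2669e+12 · (1 − (0.8443)²) = 8.2669e+12 · 0.287158 ≈ 2.374e+12 m = 15.87 AU.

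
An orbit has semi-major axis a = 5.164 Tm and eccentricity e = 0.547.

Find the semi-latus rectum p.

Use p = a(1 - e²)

Convert to SI: a = 5.164 Tm = 5.164e+12 m.
p = a (1 − e²).
p = 5.164e+12 · (1 − (0.547)²) = 5.164e+12 · 0.700791 ≈ 3.619e+12 m = 3.619 Tm.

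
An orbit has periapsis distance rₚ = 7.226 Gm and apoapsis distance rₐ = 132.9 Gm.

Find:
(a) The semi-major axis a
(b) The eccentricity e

Convert to SI: rₚ = 7.226 Gm = 7.226e+09 m; rₐ = 132.9 Gm = 1.329e+11 m.
(a) a = (rₚ + rₐ) / 2 = (7.226e+09 + 1.329e+11) / 2 ≈ 7.006e+10 m = 70.06 Gm.
(b) e = (rₐ − rₚ) / (rₐ + rₚ) = (1.329e+11 − 7.226e+09) / (1.329e+11 + 7.226e+09) ≈ 0.8969.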